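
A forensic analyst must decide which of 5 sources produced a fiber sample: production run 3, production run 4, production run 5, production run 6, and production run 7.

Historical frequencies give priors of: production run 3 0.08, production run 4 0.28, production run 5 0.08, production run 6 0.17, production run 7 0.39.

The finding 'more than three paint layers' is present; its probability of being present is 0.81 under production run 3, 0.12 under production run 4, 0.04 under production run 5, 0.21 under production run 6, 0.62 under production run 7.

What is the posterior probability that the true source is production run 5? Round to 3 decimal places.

0.008

By Bayes' rule, the unnormalized weight for each hypothesis is prior × likelihood:
  production run 3: 0.08 × 0.81 = 0.0648
  production run 4: 0.28 × 0.12 = 0.0336
  production run 5: 0.08 × 0.04 = 0.0032
  production run 6: 0.17 × 0.21 = 0.0357
  production run 7: 0.39 × 0.62 = 0.2418
Normalizing constant Z = 0.0648 + 0.0336 + 0.0032 + 0.0357 + 0.2418 = 0.3791.
P(production run 5 | evidence) = 0.0032 / 0.3791 ≈ 0.008.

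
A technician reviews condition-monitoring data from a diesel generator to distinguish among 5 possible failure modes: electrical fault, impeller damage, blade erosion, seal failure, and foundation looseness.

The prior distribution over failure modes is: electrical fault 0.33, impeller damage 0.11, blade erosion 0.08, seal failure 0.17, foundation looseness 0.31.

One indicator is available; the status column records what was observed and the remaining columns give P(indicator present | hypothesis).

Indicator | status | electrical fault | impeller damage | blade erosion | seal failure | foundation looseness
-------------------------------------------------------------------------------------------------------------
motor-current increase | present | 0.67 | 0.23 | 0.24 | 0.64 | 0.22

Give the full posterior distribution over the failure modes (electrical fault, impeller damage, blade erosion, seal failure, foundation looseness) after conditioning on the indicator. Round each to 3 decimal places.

By Bayes' rule, the unnormalized weight for each hypothesis is prior × likelihood:
  electrical fault: 0.33 × 0.67 = 0.2211
  impeller damage: 0.11 × 0.23 = 0.0253
  blade erosion: 0.08 × 0.24 = 0.0192
  seal failure: 0.17 × 0.64 = 0.1088
  foundation looseness: 0.31 × 0.22 = 0.0682
Normalizing constant Z = 0.2211 + 0.0253 + 0.0192 + 0.1088 + 0.0682 = 0.4426.
P(electrical fault | evidence) = 0.2211 / 0.4426 ≈ 0.500
P(impeller damage | evidence) = 0.0253 / 0.4426 ≈ 0.057
P(blade erosion | evidence) = 0.0192 / 0.4426 ≈ 0.043
P(seal failure | evidence) = 0.1088 / 0.4426 ≈ 0.246
P(foundation looseness | evidence) = 0.0682 / 0.4426 ≈ 0.154

0.500, 0.057, 0.043, 0.246, 0.154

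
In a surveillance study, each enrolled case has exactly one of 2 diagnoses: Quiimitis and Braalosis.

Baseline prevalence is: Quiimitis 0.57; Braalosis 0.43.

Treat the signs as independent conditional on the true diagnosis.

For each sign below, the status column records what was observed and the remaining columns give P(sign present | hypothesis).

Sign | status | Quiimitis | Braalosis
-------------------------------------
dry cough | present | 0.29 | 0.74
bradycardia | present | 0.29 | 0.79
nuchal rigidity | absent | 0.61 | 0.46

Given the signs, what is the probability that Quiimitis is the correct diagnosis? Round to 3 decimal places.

0.121

By Bayes' rule with conditional independence, the unnormalized weight for each hypothesis is prior × ∏ likelihoods (using 1 − P(present | H) for each absent sign):
  Quiimitis: 0.57 × 0.29 × 0.29 × (1 − 0.61) = 0.018695
  Braalosis: 0.43 × 0.74 × 0.79 × (1 − 0.46) = 0.13574
The unnormalized weights sum to 0.15444.
P(Quiimitis | evidence) = 0.018695 / 0.15444 ≈ 0.121.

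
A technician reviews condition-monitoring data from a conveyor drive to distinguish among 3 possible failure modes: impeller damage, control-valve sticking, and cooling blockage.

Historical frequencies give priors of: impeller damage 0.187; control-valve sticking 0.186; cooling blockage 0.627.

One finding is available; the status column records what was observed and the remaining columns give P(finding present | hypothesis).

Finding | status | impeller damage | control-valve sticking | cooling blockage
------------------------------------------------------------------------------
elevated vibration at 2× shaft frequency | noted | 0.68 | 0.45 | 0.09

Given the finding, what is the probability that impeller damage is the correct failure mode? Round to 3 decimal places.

0.476

For each hypothesis, the unnormalized posterior weight is prior × likelihood:
  impeller damage: 0.187 × 0.68 = 0.12716
  control-valve sticking: 0.186 × 0.45 = 0.0837
  cooling blockage: 0.627 × 0.09 = 0.05643
The unnormalized weights sum to 0.26729.
P(impeller damage | evidence) = 0.12716 / 0.26729 ≈ 0.476.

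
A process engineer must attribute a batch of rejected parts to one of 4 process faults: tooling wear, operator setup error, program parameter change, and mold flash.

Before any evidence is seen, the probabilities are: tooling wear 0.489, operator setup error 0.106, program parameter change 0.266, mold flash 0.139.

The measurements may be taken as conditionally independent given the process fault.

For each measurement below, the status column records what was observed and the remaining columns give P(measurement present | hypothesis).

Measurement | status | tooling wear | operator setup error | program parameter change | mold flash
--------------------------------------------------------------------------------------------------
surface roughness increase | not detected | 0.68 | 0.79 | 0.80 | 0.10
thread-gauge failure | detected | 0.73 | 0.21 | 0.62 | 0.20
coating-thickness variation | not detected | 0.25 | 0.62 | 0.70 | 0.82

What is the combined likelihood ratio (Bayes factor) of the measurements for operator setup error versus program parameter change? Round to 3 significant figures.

Joint likelihood of the measurement pattern under each hypothesis (using 1 − P(present | H) for each absent measurement):
  operator setup error: (1 − 0.79) × 0.21 × (1 − 0.62) = 0.016758
  program parameter change: (1 − 0.80) × 0.62 × (1 − 0.70) = 0.0372
Bayes factor = 0.016758 / 0.0372 ≈ 0.450

0.450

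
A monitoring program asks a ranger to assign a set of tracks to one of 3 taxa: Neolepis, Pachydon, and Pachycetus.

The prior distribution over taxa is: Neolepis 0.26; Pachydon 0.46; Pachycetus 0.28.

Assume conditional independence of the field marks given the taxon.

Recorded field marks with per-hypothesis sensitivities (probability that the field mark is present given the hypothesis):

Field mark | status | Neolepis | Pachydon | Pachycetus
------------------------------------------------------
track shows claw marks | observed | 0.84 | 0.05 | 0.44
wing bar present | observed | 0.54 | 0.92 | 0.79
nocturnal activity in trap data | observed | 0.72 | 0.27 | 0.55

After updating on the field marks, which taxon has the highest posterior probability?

By Bayes' rule with conditional independence, the unnormalized weight for each hypothesis is prior × ∏ likelihoods:
  Neolepis: 0.26 × 0.84 × 0.54 × 0.72 = 0.084914
  Pachydon: 0.46 × 0.05 × 0.92 × 0.27 = 0.0057132
  Pachycetus: 0.28 × 0.44 × 0.79 × 0.55 = 0.05353
Marginal likelihood of the evidence = 0.14416.
P(Neolepis | evidence) ≈ 0.084914 / 0.14416 ≈ 0.589
P(Pachydon | evidence) ≈ 0.0057132 / 0.14416 ≈ 0.040
P(Pachycetus | evidence) ≈ 0.05353 / 0.14416 ≈ 0.371
The largest is 0.589, so Neolepis is most probable.

Neolepis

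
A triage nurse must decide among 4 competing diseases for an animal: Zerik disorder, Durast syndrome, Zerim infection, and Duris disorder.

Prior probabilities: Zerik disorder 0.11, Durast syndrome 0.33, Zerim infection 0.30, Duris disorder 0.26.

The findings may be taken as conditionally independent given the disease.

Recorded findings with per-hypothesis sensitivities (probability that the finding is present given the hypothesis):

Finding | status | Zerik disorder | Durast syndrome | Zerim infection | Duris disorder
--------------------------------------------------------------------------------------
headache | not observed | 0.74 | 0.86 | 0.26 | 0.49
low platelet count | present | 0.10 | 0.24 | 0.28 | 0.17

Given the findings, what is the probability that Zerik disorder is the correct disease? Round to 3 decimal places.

For each hypothesis, the unnormalized posterior weight is prior × product of the finding likelihoods (using 1 − P(present | H) for each absent finding):
  Zerik disorder: 0.11 × (1 − 0.74) × 0.10 = 0.00286
  Durast syndrome: 0.33 × (1 − 0.86) × 0.24 = 0.011088
  Zerim infection: 0.30 × (1 − 0.26) × 0.28 = 0.06216
  Duris disorder: 0.26 × (1 − 0.49) × 0.17 = 0.022542
The unnormalized weights sum to 0.09865.
P(Zerik disorder | evidence) = 0.00286 / 0.09865 ≈ 0.029.

0.029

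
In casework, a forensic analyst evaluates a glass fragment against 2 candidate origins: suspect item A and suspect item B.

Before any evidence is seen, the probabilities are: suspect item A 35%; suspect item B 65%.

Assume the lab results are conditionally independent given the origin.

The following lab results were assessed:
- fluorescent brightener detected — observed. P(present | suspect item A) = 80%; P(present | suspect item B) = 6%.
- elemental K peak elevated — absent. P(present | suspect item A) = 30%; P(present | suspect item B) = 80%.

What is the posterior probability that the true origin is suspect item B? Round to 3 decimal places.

For each hypothesis, the unnormalized posterior weight is prior × product of the lab result likelihoods (using 1 − P(present | H) for each absent lab result):
  suspect item A: 0.35 × 0.80 × (1 − 0.30) = 0.196
  suspect item B: 0.65 × 0.06 × (1 − 0.80) = 0.0078
The unnormalized weights sum to 0.2038.
P(suspect item B | evidence) = 0.0078 / 0.2038 ≈ 0.038.

0.038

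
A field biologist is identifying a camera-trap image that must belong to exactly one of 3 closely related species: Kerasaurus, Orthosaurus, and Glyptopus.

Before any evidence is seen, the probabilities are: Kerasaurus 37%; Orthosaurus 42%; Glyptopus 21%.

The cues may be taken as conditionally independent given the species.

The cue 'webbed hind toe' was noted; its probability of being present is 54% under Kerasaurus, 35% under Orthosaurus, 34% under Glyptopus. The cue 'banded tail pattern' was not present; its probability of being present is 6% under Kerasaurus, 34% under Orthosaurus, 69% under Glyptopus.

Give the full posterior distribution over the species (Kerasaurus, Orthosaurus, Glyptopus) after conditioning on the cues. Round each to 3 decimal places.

Multiply each prior by the joint likelihood of the cue pattern (using 1 − P(present | H) for each absent cue):
  Kerasaurus: 0.37 × 0.54 × (1 − 0.06) = 0.18781
  Orthosaurus: 0.42 × 0.35 × (1 − 0.34) = 0.09702
  Glyptopus: 0.21 × 0.34 × (1 − 0.69) = 0.022134
Normalizing constant Z = 0.18781 + 0.09702 + 0.022134 = 0.30697.
P(Kerasaurus | evidence) = 0.18781 / 0.30697 ≈ 0.612
P(Orthosaurus | evidence) = 0.09702 / 0.30697 ≈ 0.316
P(Glyptopus | evidence) = 0.022134 / 0.30697 ≈ 0.072

0.612, 0.316, 0.072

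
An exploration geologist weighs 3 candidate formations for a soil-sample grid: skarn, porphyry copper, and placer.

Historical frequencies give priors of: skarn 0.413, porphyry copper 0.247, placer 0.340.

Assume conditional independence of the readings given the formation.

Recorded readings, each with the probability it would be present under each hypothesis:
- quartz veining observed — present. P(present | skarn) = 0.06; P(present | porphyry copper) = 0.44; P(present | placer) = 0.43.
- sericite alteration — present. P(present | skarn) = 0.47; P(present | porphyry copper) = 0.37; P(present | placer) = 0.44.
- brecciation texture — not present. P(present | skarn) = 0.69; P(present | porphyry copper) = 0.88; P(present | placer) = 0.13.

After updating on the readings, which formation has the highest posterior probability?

placer

By Bayes' rule with conditional independence, the unnormalized weight for each hypothesis is prior × ∏ likelihoods (using 1 − P(present | H) for each absent reading):
  skarn: 0.413 × 0.06 × 0.47 × (1 − 0.69) = 0.0036104
  porphyry copper: 0.247 × 0.44 × 0.37 × (1 − 0.88) = 0.0048254
  placer: 0.340 × 0.43 × 0.44 × (1 − 0.13) = 0.055965
Marginal likelihood of the evidence = 0.064401.
P(skarn | evidence) ≈ 0.0036104 / 0.064401 ≈ 0.056
P(porphyry copper | evidence) ≈ 0.0048254 / 0.064401 ≈ 0.075
P(placer | evidence) ≈ 0.055965 / 0.064401 ≈ 0.869
The largest is 0.869, so placer is most probable.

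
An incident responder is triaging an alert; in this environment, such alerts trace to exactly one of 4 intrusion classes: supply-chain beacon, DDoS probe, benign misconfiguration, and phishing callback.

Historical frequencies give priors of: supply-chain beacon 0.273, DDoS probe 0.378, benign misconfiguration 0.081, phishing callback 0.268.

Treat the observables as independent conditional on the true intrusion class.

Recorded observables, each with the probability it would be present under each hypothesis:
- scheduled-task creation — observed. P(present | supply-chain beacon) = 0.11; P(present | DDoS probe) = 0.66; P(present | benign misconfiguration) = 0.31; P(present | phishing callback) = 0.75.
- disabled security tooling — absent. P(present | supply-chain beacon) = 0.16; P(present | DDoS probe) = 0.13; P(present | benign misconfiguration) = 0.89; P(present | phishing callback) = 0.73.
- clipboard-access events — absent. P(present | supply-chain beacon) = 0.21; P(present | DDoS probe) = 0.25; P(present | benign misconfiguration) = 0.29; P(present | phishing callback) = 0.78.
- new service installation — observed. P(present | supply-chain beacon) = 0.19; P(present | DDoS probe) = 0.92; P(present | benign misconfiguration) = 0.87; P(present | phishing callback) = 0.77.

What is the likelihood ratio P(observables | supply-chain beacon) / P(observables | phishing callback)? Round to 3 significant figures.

Joint likelihood of the observable pattern under each hypothesis (using 1 − P(present | H) for each absent observable):
  supply-chain beacon: 0.11 × (1 − 0.16) × (1 − 0.21) × 0.19 = 0.013869
  phishing callback: 0.75 × (1 − 0.73) × (1 − 0.78) × 0.77 = 0.034304
Bayes factor = 0.013869 / 0.034304 ≈ 0.404

0.404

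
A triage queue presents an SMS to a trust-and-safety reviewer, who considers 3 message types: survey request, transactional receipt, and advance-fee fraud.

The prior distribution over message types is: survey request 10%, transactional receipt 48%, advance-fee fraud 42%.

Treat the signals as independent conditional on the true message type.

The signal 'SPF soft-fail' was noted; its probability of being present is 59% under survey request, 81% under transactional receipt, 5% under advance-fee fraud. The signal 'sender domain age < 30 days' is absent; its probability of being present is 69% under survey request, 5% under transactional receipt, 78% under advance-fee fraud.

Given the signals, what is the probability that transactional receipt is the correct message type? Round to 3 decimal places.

By Bayes' rule with conditional independence, the unnormalized weight for each hypothesis is prior × ∏ likelihoods (using 1 − P(present | H) for each absent signal):
  survey request: 0.10 × 0.59 × (1 − 0.69) = 0.01829
  transactional receipt: 0.48 × 0.81 × (1 − 0.05) = 0.36936
  advance-fee fraud: 0.42 × 0.05 × (1 − 0.78) = 0.00462
Normalizing constant Z = 0.01829 + 0.36936 + 0.00462 = 0.39227.
P(transactional receipt | evidence) = 0.36936 / 0.39227 ≈ 0.942.

0.942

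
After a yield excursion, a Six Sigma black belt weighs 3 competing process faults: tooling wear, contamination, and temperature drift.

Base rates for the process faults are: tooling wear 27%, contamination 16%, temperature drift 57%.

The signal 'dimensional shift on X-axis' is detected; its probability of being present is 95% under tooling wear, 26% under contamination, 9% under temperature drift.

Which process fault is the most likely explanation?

tooling wear

Multiply each prior by the likelihood of the signal:
  tooling wear: 0.27 × 0.95 = 0.2565
  contamination: 0.16 × 0.26 = 0.0416
  temperature drift: 0.57 × 0.09 = 0.0513
Normalizing constant Z = 0.2565 + 0.0416 + 0.0513 = 0.3494.
P(tooling wear | evidence) ≈ 0.2565 / 0.3494 ≈ 0.734
P(contamination | evidence) ≈ 0.0416 / 0.3494 ≈ 0.119
P(temperature drift | evidence) ≈ 0.0513 / 0.3494 ≈ 0.147
The largest is 0.734, so tooling wear is most probable.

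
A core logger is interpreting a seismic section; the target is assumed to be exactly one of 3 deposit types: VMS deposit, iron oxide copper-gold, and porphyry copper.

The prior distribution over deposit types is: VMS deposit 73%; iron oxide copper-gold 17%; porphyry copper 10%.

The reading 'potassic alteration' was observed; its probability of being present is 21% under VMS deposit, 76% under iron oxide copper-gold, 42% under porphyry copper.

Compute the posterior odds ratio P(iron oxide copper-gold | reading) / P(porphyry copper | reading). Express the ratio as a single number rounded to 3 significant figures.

3.08

The normalizing constant cancels in an odds ratio, so compute prior × likelihood for the two hypotheses only:
  iron oxide copper-gold: 0.17 × 0.76 = 0.1292
  porphyry copper: 0.10 × 0.42 = 0.042
Posterior odds = 0.1292 / 0.042 ≈ 3.08.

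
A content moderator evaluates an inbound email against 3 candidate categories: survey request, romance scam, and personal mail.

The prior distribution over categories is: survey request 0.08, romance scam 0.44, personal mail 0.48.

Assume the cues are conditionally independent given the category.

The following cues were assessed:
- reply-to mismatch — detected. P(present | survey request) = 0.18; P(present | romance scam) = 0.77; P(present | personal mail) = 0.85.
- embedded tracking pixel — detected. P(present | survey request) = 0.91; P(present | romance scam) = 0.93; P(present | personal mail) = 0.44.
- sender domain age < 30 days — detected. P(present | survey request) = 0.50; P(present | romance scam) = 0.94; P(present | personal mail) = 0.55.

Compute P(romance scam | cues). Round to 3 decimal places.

Multiply each prior by the joint likelihood of the cue pattern:
  survey request: 0.08 × 0.18 × 0.91 × 0.50 = 0.006552
  romance scam: 0.44 × 0.77 × 0.93 × 0.94 = 0.29618
  personal mail: 0.48 × 0.85 × 0.44 × 0.55 = 0.098736
The unnormalized weights sum to 0.40147.
P(romance scam | evidence) = 0.29618 / 0.40147 ≈ 0.738.

0.738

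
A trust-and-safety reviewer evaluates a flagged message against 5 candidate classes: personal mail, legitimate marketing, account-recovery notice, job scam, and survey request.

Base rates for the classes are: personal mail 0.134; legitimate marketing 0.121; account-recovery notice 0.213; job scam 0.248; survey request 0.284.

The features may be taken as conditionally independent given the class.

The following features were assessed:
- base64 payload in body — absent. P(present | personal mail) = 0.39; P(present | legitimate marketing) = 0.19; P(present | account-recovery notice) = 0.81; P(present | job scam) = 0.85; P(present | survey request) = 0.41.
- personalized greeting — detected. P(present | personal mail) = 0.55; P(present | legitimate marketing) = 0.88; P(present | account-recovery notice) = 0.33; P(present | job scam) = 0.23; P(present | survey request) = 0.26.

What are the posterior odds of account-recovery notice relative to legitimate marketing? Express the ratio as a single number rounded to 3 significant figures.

0.155

The normalizing constant cancels in an odds ratio, so compute prior × likelihood for the two hypotheses only (using 1 − P(present | H) for each absent feature):
  account-recovery notice: 0.213 × (1 − 0.81) × 0.33 = 0.013355
  legitimate marketing: 0.121 × (1 − 0.19) × 0.88 = 0.086249
Odds(account-recovery notice : legitimate marketing) = 0.013355 / 0.086249 ≈ 0.155.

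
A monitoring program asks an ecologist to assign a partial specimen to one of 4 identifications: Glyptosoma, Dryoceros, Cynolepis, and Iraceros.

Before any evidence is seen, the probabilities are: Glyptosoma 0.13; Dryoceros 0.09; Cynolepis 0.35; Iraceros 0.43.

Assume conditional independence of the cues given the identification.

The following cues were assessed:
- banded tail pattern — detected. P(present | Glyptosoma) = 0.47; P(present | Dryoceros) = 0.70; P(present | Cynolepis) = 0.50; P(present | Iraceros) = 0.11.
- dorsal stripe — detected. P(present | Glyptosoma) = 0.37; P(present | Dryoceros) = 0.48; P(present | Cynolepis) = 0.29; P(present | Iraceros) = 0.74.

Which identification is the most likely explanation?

Cynolepis

For each hypothesis, the unnormalized posterior weight is prior × product of the cue likelihoods:
  Glyptosoma: 0.13 × 0.47 × 0.37 = 0.022607
  Dryoceros: 0.09 × 0.70 × 0.48 = 0.03024
  Cynolepis: 0.35 × 0.50 × 0.29 = 0.05075
  Iraceros: 0.43 × 0.11 × 0.74 = 0.035002
Normalizing constant Z = 0.022607 + 0.03024 + 0.05075 + 0.035002 = 0.1386.
P(Glyptosoma | evidence) ≈ 0.022607 / 0.1386 ≈ 0.163
P(Dryoceros | evidence) ≈ 0.03024 / 0.1386 ≈ 0.218
P(Cynolepis | evidence) ≈ 0.05075 / 0.1386 ≈ 0.366
P(Iraceros | evidence) ≈ 0.035002 / 0.1386 ≈ 0.253
The largest is 0.366, so Cynolepis is most probable.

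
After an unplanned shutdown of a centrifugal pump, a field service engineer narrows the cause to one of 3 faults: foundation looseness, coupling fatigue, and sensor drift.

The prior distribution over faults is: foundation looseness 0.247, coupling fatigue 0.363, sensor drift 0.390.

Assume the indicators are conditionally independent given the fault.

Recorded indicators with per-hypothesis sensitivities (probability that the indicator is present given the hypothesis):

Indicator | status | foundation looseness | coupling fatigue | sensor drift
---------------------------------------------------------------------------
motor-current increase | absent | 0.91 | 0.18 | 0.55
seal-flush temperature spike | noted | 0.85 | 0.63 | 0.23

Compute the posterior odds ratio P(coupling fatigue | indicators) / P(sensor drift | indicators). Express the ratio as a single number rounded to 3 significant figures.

The normalizing constant cancels in an odds ratio, so compute prior × likelihood for the two hypotheses only (using 1 − P(present | H) for each absent indicator):
  coupling fatigue: 0.363 × (1 − 0.18) × 0.63 = 0.18753
  sensor drift: 0.390 × (1 − 0.55) × 0.23 = 0.040365
Posterior odds = 0.18753 / 0.040365 ≈ 4.65.

4.65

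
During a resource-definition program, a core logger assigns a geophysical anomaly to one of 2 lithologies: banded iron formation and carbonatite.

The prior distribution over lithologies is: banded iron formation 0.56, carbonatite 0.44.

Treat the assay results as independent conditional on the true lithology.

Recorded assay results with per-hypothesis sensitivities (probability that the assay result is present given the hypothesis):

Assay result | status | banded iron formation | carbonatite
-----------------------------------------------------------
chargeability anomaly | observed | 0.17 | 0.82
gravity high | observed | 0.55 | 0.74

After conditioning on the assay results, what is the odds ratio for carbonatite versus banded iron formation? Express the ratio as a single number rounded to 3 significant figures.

The normalizing constant cancels in an odds ratio, so compute prior × likelihood for the two hypotheses only:
  carbonatite: 0.44 × 0.82 × 0.74 = 0.26699
  banded iron formation: 0.56 × 0.17 × 0.55 = 0.05236
Odds(carbonatite : banded iron formation) = 0.26699 / 0.05236 ≈ 5.10.

5.10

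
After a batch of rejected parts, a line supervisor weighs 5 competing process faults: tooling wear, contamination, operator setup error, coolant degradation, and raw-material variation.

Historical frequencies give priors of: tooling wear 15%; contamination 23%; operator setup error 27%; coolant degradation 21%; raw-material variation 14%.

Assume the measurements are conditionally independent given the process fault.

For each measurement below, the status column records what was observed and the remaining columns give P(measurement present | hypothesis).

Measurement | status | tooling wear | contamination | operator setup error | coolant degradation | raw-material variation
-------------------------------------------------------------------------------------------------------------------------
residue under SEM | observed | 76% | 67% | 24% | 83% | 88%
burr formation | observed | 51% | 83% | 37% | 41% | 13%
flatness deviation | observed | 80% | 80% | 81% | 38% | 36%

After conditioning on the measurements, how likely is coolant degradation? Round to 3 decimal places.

0.135

By Bayes' rule with conditional independence, the unnormalized weight for each hypothesis is prior × ∏ likelihoods:
  tooling wear: 0.15 × 0.76 × 0.51 × 0.80 = 0.046512
  contamination: 0.23 × 0.67 × 0.83 × 0.80 = 0.10232
  operator setup error: 0.27 × 0.24 × 0.37 × 0.81 = 0.019421
  coolant degradation: 0.21 × 0.83 × 0.41 × 0.38 = 0.027156
  raw-material variation: 0.14 × 0.88 × 0.13 × 0.36 = 0.0057658
Normalizing constant Z = 0.046512 + 0.10232 + 0.019421 + 0.027156 + 0.0057658 = 0.20118.
P(coolant degradation | evidence) = 0.027156 / 0.20118 ≈ 0.135.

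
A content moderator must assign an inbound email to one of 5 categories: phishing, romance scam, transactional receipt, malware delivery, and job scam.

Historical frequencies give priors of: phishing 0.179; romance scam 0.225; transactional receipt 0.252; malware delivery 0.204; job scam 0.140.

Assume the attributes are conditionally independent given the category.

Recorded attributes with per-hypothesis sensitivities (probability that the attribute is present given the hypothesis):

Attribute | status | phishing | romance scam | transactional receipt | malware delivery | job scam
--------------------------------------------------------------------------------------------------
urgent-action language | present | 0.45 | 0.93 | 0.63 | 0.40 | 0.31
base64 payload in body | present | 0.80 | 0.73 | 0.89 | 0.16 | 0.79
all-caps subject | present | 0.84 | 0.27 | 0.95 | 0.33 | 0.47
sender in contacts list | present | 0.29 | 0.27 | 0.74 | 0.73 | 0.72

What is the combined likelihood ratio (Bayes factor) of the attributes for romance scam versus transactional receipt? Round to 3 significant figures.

0.126

Take the product of per-attribute likelihoods under each hypothesis, then divide.
  romance scam: 0.93 × 0.73 × 0.27 × 0.27 = 0.049492
  transactional receipt: 0.63 × 0.89 × 0.95 × 0.74 = 0.39417
Bayes factor = 0.049492 / 0.39417 ≈ 0.126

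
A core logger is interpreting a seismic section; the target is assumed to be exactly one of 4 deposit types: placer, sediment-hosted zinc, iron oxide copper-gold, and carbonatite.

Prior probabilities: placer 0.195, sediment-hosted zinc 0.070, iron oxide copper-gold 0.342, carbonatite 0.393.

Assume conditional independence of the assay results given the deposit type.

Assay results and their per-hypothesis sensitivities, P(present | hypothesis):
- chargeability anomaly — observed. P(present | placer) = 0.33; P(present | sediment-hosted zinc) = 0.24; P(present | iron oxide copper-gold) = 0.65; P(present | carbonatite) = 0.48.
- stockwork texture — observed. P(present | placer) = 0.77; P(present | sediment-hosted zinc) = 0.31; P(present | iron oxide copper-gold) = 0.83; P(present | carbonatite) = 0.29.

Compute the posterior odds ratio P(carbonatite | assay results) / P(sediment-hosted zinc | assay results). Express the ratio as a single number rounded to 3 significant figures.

Posterior odds equal prior odds times the likelihood ratio; only the two competing hypotheses matter.
  carbonatite: 0.393 × 0.48 × 0.29 = 0.054706
  sediment-hosted zinc: 0.070 × 0.24 × 0.31 = 0.005208
Odds(carbonatite : sediment-hosted zinc) = 0.054706 / 0.005208 ≈ 10.5.

10.5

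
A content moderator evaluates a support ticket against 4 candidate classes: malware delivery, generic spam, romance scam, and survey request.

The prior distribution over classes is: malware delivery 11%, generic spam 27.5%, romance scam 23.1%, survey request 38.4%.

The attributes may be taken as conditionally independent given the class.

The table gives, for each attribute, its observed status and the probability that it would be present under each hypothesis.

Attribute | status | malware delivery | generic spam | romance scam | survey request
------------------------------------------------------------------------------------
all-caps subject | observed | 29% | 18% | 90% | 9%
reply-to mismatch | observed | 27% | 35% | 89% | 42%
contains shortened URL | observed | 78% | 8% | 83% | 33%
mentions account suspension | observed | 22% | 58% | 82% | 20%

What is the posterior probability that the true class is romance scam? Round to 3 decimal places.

Multiply each prior by the joint likelihood of the attribute pattern:
  malware delivery: 0.110 × 0.29 × 0.27 × 0.78 × 0.22 = 0.001478
  generic spam: 0.275 × 0.18 × 0.35 × 0.08 × 0.58 = 0.00080388
  romance scam: 0.231 × 0.90 × 0.89 × 0.83 × 0.82 = 0.12593
  survey request: 0.384 × 0.09 × 0.42 × 0.33 × 0.20 = 0.000958
Normalizing constant Z = 0.001478 + 0.00080388 + 0.12593 + 0.000958 = 0.12917.
P(romance scam | evidence) = 0.12593 / 0.12917 ≈ 0.975.

0.975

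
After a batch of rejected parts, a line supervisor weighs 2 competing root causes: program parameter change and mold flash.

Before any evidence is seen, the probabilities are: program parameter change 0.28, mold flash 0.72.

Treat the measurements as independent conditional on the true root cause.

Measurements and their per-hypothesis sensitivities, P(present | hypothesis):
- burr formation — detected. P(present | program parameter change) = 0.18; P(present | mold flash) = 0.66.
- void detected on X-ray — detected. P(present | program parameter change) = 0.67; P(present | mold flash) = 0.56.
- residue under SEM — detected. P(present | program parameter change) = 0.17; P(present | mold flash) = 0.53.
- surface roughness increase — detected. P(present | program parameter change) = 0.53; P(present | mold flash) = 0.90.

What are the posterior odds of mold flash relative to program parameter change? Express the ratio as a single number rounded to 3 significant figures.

41.7

Unnormalized posterior weight (prior times the measurement likelihoods) for each of the two hypotheses:
  mold flash: 0.72 × 0.66 × 0.56 × 0.53 × 0.90 = 0.12694
  program parameter change: 0.28 × 0.18 × 0.67 × 0.17 × 0.53 = 0.0030425
Odds(mold flash : program parameter change) = 0.12694 / 0.0030425 ≈ 41.7.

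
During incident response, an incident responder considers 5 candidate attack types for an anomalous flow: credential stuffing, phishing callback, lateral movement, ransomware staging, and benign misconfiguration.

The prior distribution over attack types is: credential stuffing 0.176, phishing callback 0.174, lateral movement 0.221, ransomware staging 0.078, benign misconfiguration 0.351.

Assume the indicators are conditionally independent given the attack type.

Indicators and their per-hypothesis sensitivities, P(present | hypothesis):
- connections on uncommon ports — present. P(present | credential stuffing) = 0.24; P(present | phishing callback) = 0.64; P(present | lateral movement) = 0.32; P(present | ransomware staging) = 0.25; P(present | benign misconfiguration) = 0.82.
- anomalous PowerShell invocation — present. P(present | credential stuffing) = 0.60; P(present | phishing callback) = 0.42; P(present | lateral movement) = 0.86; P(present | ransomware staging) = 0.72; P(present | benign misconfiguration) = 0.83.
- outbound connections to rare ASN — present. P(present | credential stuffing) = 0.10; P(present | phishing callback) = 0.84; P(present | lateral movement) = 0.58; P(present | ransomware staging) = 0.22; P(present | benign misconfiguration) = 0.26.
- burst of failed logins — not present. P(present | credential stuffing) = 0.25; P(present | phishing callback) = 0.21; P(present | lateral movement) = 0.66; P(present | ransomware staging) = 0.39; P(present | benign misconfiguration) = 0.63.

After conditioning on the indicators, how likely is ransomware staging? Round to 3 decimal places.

0.027

By Bayes' rule with conditional independence, the unnormalized weight for each hypothesis is prior × ∏ likelihoods (using 1 − P(present | H) for each absent indicator):
  credential stuffing: 0.176 × 0.24 × 0.60 × 0.10 × (1 − 0.25) = 0.0019008
  phishing callback: 0.174 × 0.64 × 0.42 × 0.84 × (1 − 0.21) = 0.031037
  lateral movement: 0.221 × 0.32 × 0.86 × 0.58 × (1 − 0.66) = 0.011994
  ransomware staging: 0.078 × 0.25 × 0.72 × 0.22 × (1 − 0.39) = 0.0018842
  benign misconfiguration: 0.351 × 0.82 × 0.83 × 0.26 × (1 − 0.63) = 0.022981
Marginal likelihood of the evidence = 0.069797.
P(ransomware staging | evidence) = 0.0018842 / 0.069797 ≈ 0.027.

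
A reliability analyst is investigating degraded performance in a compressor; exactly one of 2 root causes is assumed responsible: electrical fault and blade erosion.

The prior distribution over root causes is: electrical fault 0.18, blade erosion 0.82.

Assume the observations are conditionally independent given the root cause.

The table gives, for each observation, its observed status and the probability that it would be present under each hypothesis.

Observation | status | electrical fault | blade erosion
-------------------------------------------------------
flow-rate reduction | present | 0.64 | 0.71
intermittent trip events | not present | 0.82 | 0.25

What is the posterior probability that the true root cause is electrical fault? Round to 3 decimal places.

For each hypothesis, the unnormalized posterior weight is prior × product of the observation likelihoods (using 1 − P(present | H) for each absent observation):
  electrical fault: 0.18 × 0.64 × (1 − 0.82) = 0.020736
  blade erosion: 0.82 × 0.71 × (1 − 0.25) = 0.43665
Normalizing constant Z = 0.020736 + 0.43665 = 0.45739.
P(electrical fault | evidence) = 0.020736 / 0.45739 ≈ 0.045.

0.045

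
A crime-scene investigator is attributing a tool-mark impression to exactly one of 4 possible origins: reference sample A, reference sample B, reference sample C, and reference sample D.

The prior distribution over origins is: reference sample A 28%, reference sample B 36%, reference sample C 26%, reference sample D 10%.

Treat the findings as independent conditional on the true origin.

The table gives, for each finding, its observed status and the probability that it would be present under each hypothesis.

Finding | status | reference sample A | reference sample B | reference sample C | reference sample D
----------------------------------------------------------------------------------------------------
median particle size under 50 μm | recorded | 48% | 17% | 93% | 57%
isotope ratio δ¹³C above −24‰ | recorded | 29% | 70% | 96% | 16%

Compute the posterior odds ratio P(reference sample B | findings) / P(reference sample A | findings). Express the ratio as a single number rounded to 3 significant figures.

Unnormalized posterior weight (prior times the finding likelihoods) for each of the two hypotheses:
  reference sample B: 0.36 × 0.17 × 0.70 = 0.04284
  reference sample A: 0.28 × 0.48 × 0.29 = 0.038976
Posterior odds = 0.04284 / 0.038976 ≈ 1.10.

1.10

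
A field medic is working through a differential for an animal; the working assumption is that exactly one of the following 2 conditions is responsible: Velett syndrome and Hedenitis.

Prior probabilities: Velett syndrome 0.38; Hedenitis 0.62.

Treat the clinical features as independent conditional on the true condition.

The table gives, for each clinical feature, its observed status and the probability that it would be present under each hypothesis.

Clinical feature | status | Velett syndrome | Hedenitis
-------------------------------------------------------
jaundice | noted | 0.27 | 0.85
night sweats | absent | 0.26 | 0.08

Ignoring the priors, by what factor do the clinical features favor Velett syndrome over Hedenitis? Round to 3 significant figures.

The Bayes factor is the ratio of the joint likelihoods of the clinical feature pattern under the two hypotheses (using 1 − P(present | H) for each absent clinical feature).
  Velett syndrome: 0.27 × (1 − 0.26) = 0.1998
  Hedenitis: 0.85 × (1 − 0.08) = 0.782
Bayes factor = 0.1998 / 0.782 ≈ 0.255

0.255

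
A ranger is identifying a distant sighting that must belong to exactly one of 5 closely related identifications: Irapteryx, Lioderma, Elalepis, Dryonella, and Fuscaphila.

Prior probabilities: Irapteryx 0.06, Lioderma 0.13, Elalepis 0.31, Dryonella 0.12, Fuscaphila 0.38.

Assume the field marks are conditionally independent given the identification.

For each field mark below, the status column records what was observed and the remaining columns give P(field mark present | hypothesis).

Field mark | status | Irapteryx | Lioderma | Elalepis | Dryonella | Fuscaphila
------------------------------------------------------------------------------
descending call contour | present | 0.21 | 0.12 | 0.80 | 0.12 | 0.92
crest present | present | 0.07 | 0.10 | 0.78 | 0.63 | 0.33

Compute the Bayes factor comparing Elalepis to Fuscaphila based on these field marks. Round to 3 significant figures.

2.06

Joint likelihood of the field mark pattern under each hypothesis:
  Elalepis: 0.80 × 0.78 = 0.624
  Fuscaphila: 0.92 × 0.33 = 0.3036
Bayes factor = 0.624 / 0.3036 ≈ 2.06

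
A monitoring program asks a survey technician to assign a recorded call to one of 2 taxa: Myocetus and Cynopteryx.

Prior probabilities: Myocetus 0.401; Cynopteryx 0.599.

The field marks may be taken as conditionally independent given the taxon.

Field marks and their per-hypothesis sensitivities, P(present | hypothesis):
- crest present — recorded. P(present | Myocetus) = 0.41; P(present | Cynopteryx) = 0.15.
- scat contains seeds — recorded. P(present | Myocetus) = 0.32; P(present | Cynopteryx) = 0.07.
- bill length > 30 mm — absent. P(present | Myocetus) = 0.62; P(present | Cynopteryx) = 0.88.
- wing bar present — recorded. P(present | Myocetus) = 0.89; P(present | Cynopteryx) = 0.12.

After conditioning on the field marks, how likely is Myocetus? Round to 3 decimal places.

For each hypothesis, the unnormalized posterior weight is prior × product of the field mark likelihoods (using 1 − P(present | H) for each absent field mark):
  Myocetus: 0.401 × 0.41 × 0.32 × (1 − 0.62) × 0.89 = 0.017793
  Cynopteryx: 0.599 × 0.15 × 0.07 × (1 − 0.88) × 0.12 = 9.0569e-05
Marginal likelihood of the evidence = 0.017884.
P(Myocetus | evidence) = 0.017793 / 0.017884 ≈ 0.995.

0.995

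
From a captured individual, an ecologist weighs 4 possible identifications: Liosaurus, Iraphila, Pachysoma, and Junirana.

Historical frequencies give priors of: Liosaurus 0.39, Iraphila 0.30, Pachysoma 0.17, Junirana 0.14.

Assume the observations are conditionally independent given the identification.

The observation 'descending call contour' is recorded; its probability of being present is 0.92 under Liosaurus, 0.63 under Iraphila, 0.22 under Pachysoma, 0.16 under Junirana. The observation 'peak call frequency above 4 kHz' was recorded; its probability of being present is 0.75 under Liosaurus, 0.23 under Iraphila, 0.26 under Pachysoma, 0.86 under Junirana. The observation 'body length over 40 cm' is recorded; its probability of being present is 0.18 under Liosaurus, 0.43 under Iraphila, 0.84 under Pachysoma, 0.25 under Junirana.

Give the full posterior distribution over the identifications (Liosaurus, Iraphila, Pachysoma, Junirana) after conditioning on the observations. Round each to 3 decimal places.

For each hypothesis, the unnormalized posterior weight is prior × product of the observation likelihoods:
  Liosaurus: 0.39 × 0.92 × 0.75 × 0.18 = 0.048438
  Iraphila: 0.30 × 0.63 × 0.23 × 0.43 = 0.018692
  Pachysoma: 0.17 × 0.22 × 0.26 × 0.84 = 0.0081682
  Junirana: 0.14 × 0.16 × 0.86 × 0.25 = 0.004816
The unnormalized weights sum to 0.080114.
P(Liosaurus | evidence) = 0.048438 / 0.080114 ≈ 0.605
P(Iraphila | evidence) = 0.018692 / 0.080114 ≈ 0.233
P(Pachysoma | evidence) = 0.0081682 / 0.080114 ≈ 0.102
P(Junirana | evidence) = 0.004816 / 0.080114 ≈ 0.060

0.605, 0.233, 0.102, 0.060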